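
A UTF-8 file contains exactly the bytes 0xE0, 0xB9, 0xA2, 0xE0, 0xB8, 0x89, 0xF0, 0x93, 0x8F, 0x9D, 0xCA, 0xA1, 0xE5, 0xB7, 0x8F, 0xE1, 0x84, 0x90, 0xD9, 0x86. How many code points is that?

Byte at offset 0: 0xE0 = 11100000 → 3-byte char (#1). Advance 3.
Byte at offset 3: 0xE0 = 11100000 → 3-byte char (#2). Advance 3.
Byte at offset 6: 0xF0 = 11110000 → 4-byte char (#3). Advance 4.
Byte at offset 10: 0xCA = 11001010 → 2-byte char (#4). Advance 2.
Byte at offset 12: 0xE5 = 11100101 → 3-byte char (#5). Advance 3.
Byte at offset 15: 0xE1 = 11100001 → 3-byte char (#6). Advance 3.
Byte at offset 18: 0xD9 = 11011001 → 2-byte char (#7). Advance 2.
Reached end at offset 20 after 7 code points.

7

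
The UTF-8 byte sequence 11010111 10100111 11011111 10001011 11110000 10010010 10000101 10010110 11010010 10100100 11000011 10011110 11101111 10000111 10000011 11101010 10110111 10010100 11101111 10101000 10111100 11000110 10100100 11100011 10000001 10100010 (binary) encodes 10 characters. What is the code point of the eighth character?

U+FA3C

Offset 0: leading byte 0xD7 = 11010111 → 2-byte char #1 = D7 A7.
Offset 2: leading byte 0xDF = 11011111 → 2-byte char #2 = DF 8B.
Offset 4: leading byte 0xF0 = 11110000 → 4-byte char #3 = F0 92 85 96.
Offset 8: leading byte 0xD2 = 11010010 → 2-byte char #4 = D2 A4.
Offset 10: leading byte 0xC3 = 11000011 → 2-byte char #5 = C3 9E.
Offset 12: leading byte 0xEF = 11101111 → 3-byte char #6 = EF 87 83.
Offset 15: leading byte 0xEA = 11101010 → 3-byte char #7 = EA B7 94.
Offset 18: leading byte 0xEF = 11101111 → 3-byte char #8 = EF A8 BC.
Leading byte 0xEF = 11101111 matches 1110xxxx → 3-byte sequence.
Byte 1: 0xEF = 11101111, payload 1111 (4 bits).
Byte 2: 0xA8 = 10101000 (10xxxxxx ✓), payload 101000.
Byte 3: 0xBC = 10111100 (10xxxxxx ✓), payload 111100.
Concatenate: 1111101000111100 = 0xFA3C (16 bits → U+FA3C).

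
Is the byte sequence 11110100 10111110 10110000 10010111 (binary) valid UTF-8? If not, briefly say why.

invalid (encodes a value above U+10FFFF)

Leading byte 0xF4 = 11110100 → 4-byte form.
Payload = 0x13EC17, which exceeds U+10FFFF, the maximum Unicode code point. (Leading bytes F5–FF, or F4 followed by ≥ 0x90, are invalid.)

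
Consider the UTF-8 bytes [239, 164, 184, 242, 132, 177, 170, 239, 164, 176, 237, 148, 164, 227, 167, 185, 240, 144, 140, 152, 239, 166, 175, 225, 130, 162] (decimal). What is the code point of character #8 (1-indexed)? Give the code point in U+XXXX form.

Offset 0: leading byte 0xEF = 11101111 → 3-byte char #1 = EF A4 B8.
Offset 3: leading byte 0xF2 = 11110010 → 4-byte char #2 = F2 84 B1 AA.
Offset 7: leading byte 0xEF = 11101111 → 3-byte char #3 = EF A4 B0.
Offset 10: leading byte 0xED = 11101101 → 3-byte char #4 = ED 94 A4.
Offset 13: leading byte 0xE3 = 11100011 → 3-byte char #5 = E3 A7 B9.
Offset 16: leading byte 0xF0 = 11110000 → 4-byte char #6 = F0 90 8C 98.
Offset 20: leading byte 0xEF = 11101111 → 3-byte char #7 = EF A6 AF.
Offset 23: leading byte 0xE1 = 11100001 → 3-byte char #8 = E1 82 A2.
Leading byte 0xE1 = 11100001 matches 1110xxxx → 3-byte sequence.
Byte 1: 0xE1 = 11100001, payload 0001 (4 bits).
Byte 2: 0x82 = 10000010 (10xxxxxx ✓), payload 000010.
Byte 3: 0xA2 = 10100010 (10xxxxxx ✓), payload 100010.
Concatenate: 0001000010100010 = 0x10A2 (16 bits → U+10A2).

U+10A2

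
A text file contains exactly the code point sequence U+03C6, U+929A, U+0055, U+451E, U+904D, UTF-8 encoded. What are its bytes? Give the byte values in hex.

CF 86 E9 8A 9A 55 E4 94 9E E9 81 8D

U+03C6: 2-byte form → CF 86.
U+929A: 3-byte form → E9 8A 9A.
U+0055: 1-byte form → 55.
U+451E: 3-byte form → E4 94 9E.
U+904D: 3-byte form → E9 81 8D.
Concatenated (12 bytes): CF 86 E9 8A 9A 55 E4 94 9E E9 81 8D.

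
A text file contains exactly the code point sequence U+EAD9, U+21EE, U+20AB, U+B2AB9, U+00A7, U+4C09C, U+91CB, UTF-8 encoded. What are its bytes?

EE AB 99 E2 87 AE E2 82 AB F2 B2 AA B9 C2 A7 F1 8C 82 9C E9 87 8B

U+EAD9: 3-byte form → EE AB 99.
U+21EE: 3-byte form → E2 87 AE.
U+20AB: 3-byte form → E2 82 AB.
U+B2AB9: 4-byte form → F2 B2 AA B9.
U+00A7: 2-byte form → C2 A7.
U+4C09C: 4-byte form → F1 8C 82 9C.
U+91CB: 3-byte form → E9 87 8B.
Concatenated (22 bytes): EE AB 99 E2 87 AE E2 82 AB F2 B2 AA B9 C2 A7 F1 8C 82 9C E9 87 8B.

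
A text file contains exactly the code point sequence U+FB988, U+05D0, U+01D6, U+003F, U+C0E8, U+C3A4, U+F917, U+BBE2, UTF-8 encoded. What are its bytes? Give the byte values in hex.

F3 BB A6 88 D7 90 C7 96 3F EC 83 A8 EC 8E A4 EF A4 97 EB AF A2

U+FB988: 4-byte form → F3 BB A6 88.
U+05D0: 2-byte form → D7 90.
U+01D6: 2-byte form → C7 96.
U+003F: 1-byte form → 3F.
U+C0E8: 3-byte form → EC 83 A8.
U+C3A4: 3-byte form → EC 8E A4.
U+F917: 3-byte form → EF A4 97.
U+BBE2: 3-byte form → EB AF A2.
Concatenated (21 bytes): F3 BB A6 88 D7 90 C7 96 3F EC 83 A8 EC 8E A4 EF A4 97 EB AF A2.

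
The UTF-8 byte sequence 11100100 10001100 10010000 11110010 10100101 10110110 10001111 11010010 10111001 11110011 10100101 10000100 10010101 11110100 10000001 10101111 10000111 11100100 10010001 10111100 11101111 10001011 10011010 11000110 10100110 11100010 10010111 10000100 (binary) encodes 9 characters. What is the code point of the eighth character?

Offset 0: leading byte 0xE4 = 11100100 → 3-byte char #1 = E4 8C 90.
Offset 3: leading byte 0xF2 = 11110010 → 4-byte char #2 = F2 A5 B6 8F.
Offset 7: leading byte 0xD2 = 11010010 → 2-byte char #3 = D2 B9.
Offset 9: leading byte 0xF3 = 11110011 → 4-byte char #4 = F3 A5 84 95.
Offset 13: leading byte 0xF4 = 11110100 → 4-byte char #5 = F4 81 AF 87.
Offset 17: leading byte 0xE4 = 11100100 → 3-byte char #6 = E4 91 BC.
Offset 20: leading byte 0xEF = 11101111 → 3-byte char #7 = EF 8B 9A.
Offset 23: leading byte 0xC6 = 11000110 → 2-byte char #8 = C6 A6.
Leading byte 0xC6 = 11000110 matches 110xxxxx → 2-byte sequence.
Byte 1: 0xC6 = 11000110, payload 00110 (5 bits).
Byte 2: 0xA6 = 10100110 (10xxxxxx ✓), payload 100110.
Concatenate: 00110100110 = 0x1A6 (11 bits → U+01A6).

U+01A6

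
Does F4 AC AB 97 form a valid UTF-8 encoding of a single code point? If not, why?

Leading byte 0xF4 = 11110100 → 4-byte form.
Payload = 0x12CAD7, which exceeds U+10FFFF, the maximum Unicode code point. (Leading bytes F5–FF, or F4 followed by ≥ 0x90, are invalid.)

invalid (encodes a value above U+10FFFF)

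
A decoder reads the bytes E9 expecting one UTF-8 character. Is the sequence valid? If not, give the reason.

invalid (sequence truncated)

Leading byte 0xE9 = 11101001 → 3-byte form, but only 1 byte is present.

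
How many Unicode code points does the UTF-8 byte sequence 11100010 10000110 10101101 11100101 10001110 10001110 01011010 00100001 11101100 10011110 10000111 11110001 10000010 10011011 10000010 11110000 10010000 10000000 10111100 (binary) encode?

7

Byte at offset 0: 0xE2 = 11100010 → 3-byte char (#1). Advance 3.
Byte at offset 3: 0xE5 = 11100101 → 3-byte char (#2). Advance 3.
Byte at offset 6: 0x5A = 01011010 → 1-byte char (#3). Advance 1.
Byte at offset 7: 0x21 = 00100001 → 1-byte char (#4). Advance 1.
Byte at offset 8: 0xEC = 11101100 → 3-byte char (#5). Advance 3.
Byte at offset 11: 0xF1 = 11110001 → 4-byte char (#6). Advance 4.
Byte at offset 15: 0xF0 = 11110000 → 4-byte char (#7). Advance 4.
Reached end at offset 19 after 7 code points.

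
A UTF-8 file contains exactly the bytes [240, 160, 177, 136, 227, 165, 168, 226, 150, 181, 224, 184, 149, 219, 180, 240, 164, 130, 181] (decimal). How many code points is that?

Byte at offset 0: 0xF0 = 11110000 → 4-byte char (#1). Advance 4.
Byte at offset 4: 0xE3 = 11100011 → 3-byte char (#2). Advance 3.
Byte at offset 7: 0xE2 = 11100010 → 3-byte char (#3). Advance 3.
Byte at offset 10: 0xE0 = 11100000 → 3-byte char (#4). Advance 3.
Byte at offset 13: 0xDB = 11011011 → 2-byte char (#5). Advance 2.
Byte at offset 15: 0xF0 = 11110000 → 4-byte char (#6). Advance 4.
Reached end at offset 19 after 6 code points.

6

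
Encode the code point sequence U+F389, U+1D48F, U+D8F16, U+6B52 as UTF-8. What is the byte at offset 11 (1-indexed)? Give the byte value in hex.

0x96

1-indexed offset 11 is 0-indexed offset 10.
U+F389 → 3-byte form EF 8E 89 at offsets 0–2.
U+1D48F → 4-byte form F0 9D 92 8F at offsets 3–6.
U+D8F16 → 4-byte form F3 98 BC 96 at offsets 7–10.
Offset 10 falls in char 3's range; it's byte 4 of F3 98 BC 96 = 0x96.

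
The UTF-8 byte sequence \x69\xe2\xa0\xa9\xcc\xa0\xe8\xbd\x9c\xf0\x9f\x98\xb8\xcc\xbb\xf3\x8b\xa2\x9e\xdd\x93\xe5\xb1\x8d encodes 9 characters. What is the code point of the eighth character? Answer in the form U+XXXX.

U+0753

Offset 0: leading byte 0x69 = 01101001 → 1-byte char #1 = 69.
Offset 1: leading byte 0xE2 = 11100010 → 3-byte char #2 = E2 A0 A9.
Offset 4: leading byte 0xCC = 11001100 → 2-byte char #3 = CC A0.
Offset 6: leading byte 0xE8 = 11101000 → 3-byte char #4 = E8 BD 9C.
Offset 9: leading byte 0xF0 = 11110000 → 4-byte char #5 = F0 9F 98 B8.
Offset 13: leading byte 0xCC = 11001100 → 2-byte char #6 = CC BB.
Offset 15: leading byte 0xF3 = 11110011 → 4-byte char #7 = F3 8B A2 9E.
Offset 19: leading byte 0xDD = 11011101 → 2-byte char #8 = DD 93.
Leading byte 0xDD = 11011101 matches 110xxxxx → 2-byte sequence.
Byte 1: 0xDD = 11011101, payload 11101 (5 bits).
Byte 2: 0x93 = 10010011 (10xxxxxx ✓), payload 010011.
Concatenate: 11101010011 = 0x753 (11 bits → U+0753).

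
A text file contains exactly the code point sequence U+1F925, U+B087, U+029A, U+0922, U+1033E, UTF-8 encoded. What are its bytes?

U+1F925: 4-byte form → F0 9F A4 A5.
U+B087: 3-byte form → EB 82 87.
U+029A: 2-byte form → CA 9A.
U+0922: 3-byte form → E0 A4 A2.
U+1033E: 4-byte form → F0 90 8C BE.
Concatenated (16 bytes): F0 9F A4 A5 EB 82 87 CA 9A E0 A4 A2 F0 90 8C BE.

F0 9F A4 A5 EB 82 87 CA 9A E0 A4 A2 F0 90 8C BE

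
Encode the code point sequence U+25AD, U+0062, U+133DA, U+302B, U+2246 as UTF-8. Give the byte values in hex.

E2 96 AD 62 F0 93 8F 9A E3 80 AB E2 89 86

U+25AD: 3-byte form → E2 96 AD.
U+0062: 1-byte form → 62.
U+133DA: 4-byte form → F0 93 8F 9A.
U+302B: 3-byte form → E3 80 AB.
U+2246: 3-byte form → E2 89 86.
Concatenated (14 bytes): E2 96 AD 62 F0 93 8F 9A E3 80 AB E2 89 86.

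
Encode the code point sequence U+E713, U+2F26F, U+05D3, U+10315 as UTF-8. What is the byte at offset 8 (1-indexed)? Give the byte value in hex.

0xD7

1-indexed offset 8 is 0-indexed offset 7.
U+E713 → 3-byte form EE 9C 93 at offsets 0–2.
U+2F26F → 4-byte form F0 AF 89 AF at offsets 3–6.
U+05D3 → 2-byte form D7 93 at offsets 7–8.
Offset 7 falls in char 3's range; it's byte 1 of D7 93 = 0xD7.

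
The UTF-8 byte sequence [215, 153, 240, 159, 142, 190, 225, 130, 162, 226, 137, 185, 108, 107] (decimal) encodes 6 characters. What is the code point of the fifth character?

Offset 0: leading byte 0xD7 = 11010111 → 2-byte char #1 = D7 99.
Offset 2: leading byte 0xF0 = 11110000 → 4-byte char #2 = F0 9F 8E BE.
Offset 6: leading byte 0xE1 = 11100001 → 3-byte char #3 = E1 82 A2.
Offset 9: leading byte 0xE2 = 11100010 → 3-byte char #4 = E2 89 B9.
Offset 12: leading byte 0x6C = 01101100 → 1-byte char #5 = 6C.
Leading byte 0x6C = 01101100 matches 0xxxxxxx → 1-byte sequence.
Byte 1: 0x6C = 01101100, payload 1101100 (7 bits).
Concatenate: 1101100 = 0x6C (7 bits → U+006C).

U+006C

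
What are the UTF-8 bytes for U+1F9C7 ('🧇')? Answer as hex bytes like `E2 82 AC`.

F0 9F A7 87

U+1F9C7 = 0x1F9C7 = 129479 decimal. In range U+10000–U+10FFFF → 4-byte form: 11110xxx 10xxxxxx 10xxxxxx 10xxxxxx.
Binary (21 bits): 000011111100111000111.
Split 3+6+6+6: 000 | 011111 | 100111 | 000111.
Byte 1: 11110000 = 0xF0.
Byte 2: 10011111 = 0x9F.
Byte 3: 10100111 = 0xA7.
Byte 4: 10000111 = 0x87.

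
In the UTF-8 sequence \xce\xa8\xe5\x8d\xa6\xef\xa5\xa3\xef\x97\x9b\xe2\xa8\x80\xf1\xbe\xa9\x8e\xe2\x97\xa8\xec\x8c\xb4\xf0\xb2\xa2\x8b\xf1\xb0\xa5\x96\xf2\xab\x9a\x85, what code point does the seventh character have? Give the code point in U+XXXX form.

U+25E8

Offset 0: leading byte 0xCE = 11001110 → 2-byte char #1 = CE A8.
Offset 2: leading byte 0xE5 = 11100101 → 3-byte char #2 = E5 8D A6.
Offset 5: leading byte 0xEF = 11101111 → 3-byte char #3 = EF A5 A3.
Offset 8: leading byte 0xEF = 11101111 → 3-byte char #4 = EF 97 9B.
Offset 11: leading byte 0xE2 = 11100010 → 3-byte char #5 = E2 A8 80.
Offset 14: leading byte 0xF1 = 11110001 → 4-byte char #6 = F1 BE A9 8E.
Offset 18: leading byte 0xE2 = 11100010 → 3-byte char #7 = E2 97 A8.
Leading byte 0xE2 = 11100010 matches 1110xxxx → 3-byte sequence.
Byte 1: 0xE2 = 11100010, payload 0010 (4 bits).
Byte 2: 0x97 = 10010111 (10xxxxxx ✓), payload 010111.
Byte 3: 0xA8 = 10101000 (10xxxxxx ✓), payload 101000.
Concatenate: 0010010111101000 = 0x25E8 (16 bits → U+25E8).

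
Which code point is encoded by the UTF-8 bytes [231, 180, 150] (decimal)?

U+7D16

Leading byte 0xE7 = 11100111 matches 1110xxxx → 3-byte sequence.
Byte 1: 0xE7 = 11100111, payload 0111 (4 bits).
Byte 2: 0xB4 = 10110100 (10xxxxxx ✓), payload 110100.
Byte 3: 0x96 = 10010110 (10xxxxxx ✓), payload 010110.
Concatenate: 0111110100010110 = 0x7D16 (16 bits → U+7D16).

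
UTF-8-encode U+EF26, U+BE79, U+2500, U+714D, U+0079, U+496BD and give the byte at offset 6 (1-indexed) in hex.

0xB9

1-indexed offset 6 is 0-indexed offset 5.
U+EF26 → 3-byte form EE BC A6 at offsets 0–2.
U+BE79 → 3-byte form EB B9 B9 at offsets 3–5.
Offset 5 falls in char 2's range; it's byte 3 of EB B9 B9 = 0xB9.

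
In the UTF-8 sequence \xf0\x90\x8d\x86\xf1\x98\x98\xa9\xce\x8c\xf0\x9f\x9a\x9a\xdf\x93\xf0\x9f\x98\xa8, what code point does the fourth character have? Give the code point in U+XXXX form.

U+1F69A

Offset 0: leading byte 0xF0 = 11110000 → 4-byte char #1 = F0 90 8D 86.
Offset 4: leading byte 0xF1 = 11110001 → 4-byte char #2 = F1 98 98 A9.
Offset 8: leading byte 0xCE = 11001110 → 2-byte char #3 = CE 8C.
Offset 10: leading byte 0xF0 = 11110000 → 4-byte char #4 = F0 9F 9A 9A.
Leading byte 0xF0 = 11110000 matches 11110xxx → 4-byte sequence.
Byte 1: 0xF0 = 11110000, payload 000 (3 bits).
Byte 2: 0x9F = 10011111 (10xxxxxx ✓), payload 011111.
Byte 3: 0x9A = 10011010 (10xxxxxx ✓), payload 011010.
Byte 4: 0x9A = 10011010 (10xxxxxx ✓), payload 011010.
Concatenate: 000011111011010011010 = 0x1F69A (21 bits → U+1F69A).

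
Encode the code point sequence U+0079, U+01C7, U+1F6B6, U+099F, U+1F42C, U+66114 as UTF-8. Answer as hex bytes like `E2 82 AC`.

U+0079: 1-byte form → 79.
U+01C7: 2-byte form → C7 87.
U+1F6B6: 4-byte form → F0 9F 9A B6.
U+099F: 3-byte form → E0 A6 9F.
U+1F42C: 4-byte form → F0 9F 90 AC.
U+66114: 4-byte form → F1 A6 84 94.
Concatenated (18 bytes): 79 C7 87 F0 9F 9A B6 E0 A6 9F F0 9F 90 AC F1 A6 84 94.

79 C7 87 F0 9F 9A B6 E0 A6 9F F0 9F 90 AC F1 A6 84 94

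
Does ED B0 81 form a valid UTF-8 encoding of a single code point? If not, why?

invalid (encodes a surrogate (U+D800–U+DFFF))

Structurally a 3-byte sequence; payload = 0xDC01.
But 0xDC01 is in U+D800–U+DFFF, the surrogate range. Surrogates are not Unicode scalar values and are forbidden in UTF-8.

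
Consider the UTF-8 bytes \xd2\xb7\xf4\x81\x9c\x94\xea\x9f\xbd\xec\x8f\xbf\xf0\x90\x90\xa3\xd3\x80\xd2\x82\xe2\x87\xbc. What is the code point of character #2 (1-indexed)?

Offset 0: leading byte 0xD2 = 11010010 → 2-byte char #1 = D2 B7.
Offset 2: leading byte 0xF4 = 11110100 → 4-byte char #2 = F4 81 9C 94.
Leading byte 0xF4 = 11110100 matches 11110xxx → 4-byte sequence.
Byte 1: 0xF4 = 11110100, payload 100 (3 bits).
Byte 2: 0x81 = 10000001 (10xxxxxx ✓), payload 000001.
Byte 3: 0x9C = 10011100 (10xxxxxx ✓), payload 011100.
Byte 4: 0x94 = 10010100 (10xxxxxx ✓), payload 010100.
Concatenate: 100000001011100010100 = 0x101714 (21 bits → U+101714).

U+101714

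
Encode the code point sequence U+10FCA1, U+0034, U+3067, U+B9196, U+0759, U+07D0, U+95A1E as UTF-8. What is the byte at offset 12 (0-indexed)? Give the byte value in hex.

0xDD

U+10FCA1 → 4-byte form F4 8F B2 A1 at offsets 0–3.
U+0034 → 1-byte form 34 at offsets 4–4.
U+3067 → 3-byte form E3 81 A7 at offsets 5–7.
U+B9196 → 4-byte form F2 B9 86 96 at offsets 8–11.
U+0759 → 2-byte form DD 99 at offsets 12–13.
Offset 12 falls in char 5's range; it's byte 1 of DD 99 = 0xDD.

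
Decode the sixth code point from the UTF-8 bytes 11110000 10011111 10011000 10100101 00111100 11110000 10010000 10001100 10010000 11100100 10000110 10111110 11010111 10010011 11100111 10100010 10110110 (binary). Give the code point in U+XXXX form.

U+78B6

Offset 0: leading byte 0xF0 = 11110000 → 4-byte char #1 = F0 9F 98 A5.
Offset 4: leading byte 0x3C = 00111100 → 1-byte char #2 = 3C.
Offset 5: leading byte 0xF0 = 11110000 → 4-byte char #3 = F0 90 8C 90.
Offset 9: leading byte 0xE4 = 11100100 → 3-byte char #4 = E4 86 BE.
Offset 12: leading byte 0xD7 = 11010111 → 2-byte char #5 = D7 93.
Offset 14: leading byte 0xE7 = 11100111 → 3-byte char #6 = E7 A2 B6.
Leading byte 0xE7 = 11100111 matches 1110xxxx → 3-byte sequence.
Byte 1: 0xE7 = 11100111, payload 0111 (4 bits).
Byte 2: 0xA2 = 10100010 (10xxxxxx ✓), payload 100010.
Byte 3: 0xB6 = 10110110 (10xxxxxx ✓), payload 110110.
Concatenate: 0111100010110110 = 0x78B6 (16 bits → U+78B6).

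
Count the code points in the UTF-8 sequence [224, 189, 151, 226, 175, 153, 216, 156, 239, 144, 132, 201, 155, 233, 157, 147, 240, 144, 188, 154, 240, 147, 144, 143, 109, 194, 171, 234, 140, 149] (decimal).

Byte at offset 0: 0xE0 = 11100000 → 3-byte char (#1). Advance 3.
Byte at offset 3: 0xE2 = 11100010 → 3-byte char (#2). Advance 3.
Byte at offset 6: 0xD8 = 11011000 → 2-byte char (#3). Advance 2.
Byte at offset 8: 0xEF = 11101111 → 3-byte char (#4). Advance 3.
Byte at offset 11: 0xC9 = 11001001 → 2-byte char (#5). Advance 2.
Byte at offset 13: 0xE9 = 11101001 → 3-byte char (#6). Advance 3.
Byte at offset 16: 0xF0 = 11110000 → 4-byte char (#7). Advance 4.
Byte at offset 20: 0xF0 = 11110000 → 4-byte char (#8). Advance 4.
Byte at offset 24: 0x6D = 01101101 → 1-byte char (#9). Advance 1.
Byte at offset 25: 0xC2 = 11000010 → 2-byte char (#10). Advance 2.
Byte at offset 27: 0xEA = 11101010 → 3-byte char (#11). Advance 3.
Reached end at offset 30 after 11 code points.

11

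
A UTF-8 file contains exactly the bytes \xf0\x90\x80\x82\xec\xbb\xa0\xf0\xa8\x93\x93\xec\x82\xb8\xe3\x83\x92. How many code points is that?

5

Byte at offset 0: 0xF0 = 11110000 → 4-byte char (#1). Advance 4.
Byte at offset 4: 0xEC = 11101100 → 3-byte char (#2). Advance 3.
Byte at offset 7: 0xF0 = 11110000 → 4-byte char (#3). Advance 4.
Byte at offset 11: 0xEC = 11101100 → 3-byte char (#4). Advance 3.
Byte at offset 14: 0xE3 = 11100011 → 3-byte char (#5). Advance 3.
Reached end at offset 17 after 5 code points.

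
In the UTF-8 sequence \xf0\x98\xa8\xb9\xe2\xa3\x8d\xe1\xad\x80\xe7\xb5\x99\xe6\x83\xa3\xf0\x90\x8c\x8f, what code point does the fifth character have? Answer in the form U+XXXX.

U+60E3

Offset 0: leading byte 0xF0 = 11110000 → 4-byte char #1 = F0 98 A8 B9.
Offset 4: leading byte 0xE2 = 11100010 → 3-byte char #2 = E2 A3 8D.
Offset 7: leading byte 0xE1 = 11100001 → 3-byte char #3 = E1 AD 80.
Offset 10: leading byte 0xE7 = 11100111 → 3-byte char #4 = E7 B5 99.
Offset 13: leading byte 0xE6 = 11100110 → 3-byte char #5 = E6 83 A3.
Leading byte 0xE6 = 11100110 matches 1110xxxx → 3-byte sequence.
Byte 1: 0xE6 = 11100110, payload 0110 (4 bits).
Byte 2: 0x83 = 10000011 (10xxxxxx ✓), payload 000011.
Byte 3: 0xA3 = 10100011 (10xxxxxx ✓), payload 100011.
Concatenate: 0110000011100011 = 0x60E3 (16 bits → U+60E3).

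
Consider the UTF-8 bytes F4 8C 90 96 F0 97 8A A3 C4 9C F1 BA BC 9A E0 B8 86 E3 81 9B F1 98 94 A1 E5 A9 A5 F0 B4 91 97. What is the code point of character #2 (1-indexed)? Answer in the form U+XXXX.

U+172A3

Offset 0: leading byte 0xF4 = 11110100 → 4-byte char #1 = F4 8C 90 96.
Offset 4: leading byte 0xF0 = 11110000 → 4-byte char #2 = F0 97 8A A3.
Leading byte 0xF0 = 11110000 matches 11110xxx → 4-byte sequence.
Byte 1: 0xF0 = 11110000, payload 000 (3 bits).
Byte 2: 0x97 = 10010111 (10xxxxxx ✓), payload 010111.
Byte 3: 0x8A = 10001010 (10xxxxxx ✓), payload 001010.
Byte 4: 0xA3 = 10100011 (10xxxxxx ✓), payload 100011.
Concatenate: 000010111001010100011 = 0x172A3 (21 bits → U+172A3).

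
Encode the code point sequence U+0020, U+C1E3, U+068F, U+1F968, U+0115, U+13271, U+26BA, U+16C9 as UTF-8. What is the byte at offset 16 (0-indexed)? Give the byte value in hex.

0xE2

U+0020 → 1-byte form 20 at offsets 0–0.
U+C1E3 → 3-byte form EC 87 A3 at offsets 1–3.
U+068F → 2-byte form DA 8F at offsets 4–5.
U+1F968 → 4-byte form F0 9F A5 A8 at offsets 6–9.
U+0115 → 2-byte form C4 95 at offsets 10–11.
U+13271 → 4-byte form F0 93 89 B1 at offsets 12–15.
U+26BA → 3-byte form E2 9A BA at offsets 16–18.
Offset 16 falls in char 7's range; it's byte 1 of E2 9A BA = 0xE2.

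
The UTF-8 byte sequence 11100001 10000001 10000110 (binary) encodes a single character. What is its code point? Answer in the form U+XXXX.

Leading byte 0xE1 = 11100001 matches 1110xxxx → 3-byte sequence.
Byte 1: 0xE1 = 11100001, payload 0001 (4 bits).
Byte 2: 0x81 = 10000001 (10xxxxxx ✓), payload 000001.
Byte 3: 0x86 = 10000110 (10xxxxxx ✓), payload 000110.
Concatenate: 0001000001000110 = 0x1046 (16 bits → U+1046).

U+1046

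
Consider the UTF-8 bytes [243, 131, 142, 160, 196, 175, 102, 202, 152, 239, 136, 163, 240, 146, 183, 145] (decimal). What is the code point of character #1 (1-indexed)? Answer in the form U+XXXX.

U+C33A0

Offset 0: leading byte 0xF3 = 11110011 → 4-byte char #1 = F3 83 8E A0.
Leading byte 0xF3 = 11110011 matches 11110xxx → 4-byte sequence.
Byte 1: 0xF3 = 11110011, payload 011 (3 bits).
Byte 2: 0x83 = 10000011 (10xxxxxx ✓), payload 000011.
Byte 3: 0x8E = 10001110 (10xxxxxx ✓), payload 001110.
Byte 4: 0xA0 = 10100000 (10xxxxxx ✓), payload 100000.
Concatenate: 011000011001110100000 = 0xC33A0 (21 bits → U+C33A0).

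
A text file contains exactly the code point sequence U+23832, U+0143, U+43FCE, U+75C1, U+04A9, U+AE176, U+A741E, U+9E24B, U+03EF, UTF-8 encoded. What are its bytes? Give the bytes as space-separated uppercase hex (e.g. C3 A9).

U+23832: 4-byte form → F0 A3 A0 B2.
U+0143: 2-byte form → C5 83.
U+43FCE: 4-byte form → F1 83 BF 8E.
U+75C1: 3-byte form → E7 97 81.
U+04A9: 2-byte form → D2 A9.
U+AE176: 4-byte form → F2 AE 85 B6.
U+A741E: 4-byte form → F2 A7 90 9E.
U+9E24B: 4-byte form → F2 9E 89 8B.
U+03EF: 2-byte form → CF AF.
Concatenated (29 bytes): F0 A3 A0 B2 C5 83 F1 83 BF 8E E7 97 81 D2 A9 F2 AE 85 B6 F2 A7 90 9E F2 9E 89 8B CF AF.

F0 A3 A0 B2 C5 83 F1 83 BF 8E E7 97 81 D2 A9 F2 AE 85 B6 F2 A7 90 9E F2 9E 89 8B CF AF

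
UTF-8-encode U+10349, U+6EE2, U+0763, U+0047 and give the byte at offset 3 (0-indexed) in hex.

U+10349 → 4-byte form F0 90 8D 89 at offsets 0–3.
Offset 3 falls in char 1's range; it's byte 4 of F0 90 8D 89 = 0x89.

0x89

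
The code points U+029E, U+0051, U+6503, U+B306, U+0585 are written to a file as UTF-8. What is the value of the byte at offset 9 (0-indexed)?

U+029E → 2-byte form CA 9E at offsets 0–1.
U+0051 → 1-byte form 51 at offsets 2–2.
U+6503 → 3-byte form E6 94 83 at offsets 3–5.
U+B306 → 3-byte form EB 8C 86 at offsets 6–8.
U+0585 → 2-byte form D6 85 at offsets 9–10.
Offset 9 falls in char 5's range; it's byte 1 of D6 85 = 0xD6.

0xD6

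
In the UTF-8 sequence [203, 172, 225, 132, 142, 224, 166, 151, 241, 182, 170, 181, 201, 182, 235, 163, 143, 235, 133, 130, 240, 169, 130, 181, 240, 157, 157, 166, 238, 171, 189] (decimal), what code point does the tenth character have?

U+EAFD

Offset 0: leading byte 0xCB = 11001011 → 2-byte char #1 = CB AC.
Offset 2: leading byte 0xE1 = 11100001 → 3-byte char #2 = E1 84 8E.
Offset 5: leading byte 0xE0 = 11100000 → 3-byte char #3 = E0 A6 97.
Offset 8: leading byte 0xF1 = 11110001 → 4-byte char #4 = F1 B6 AA B5.
Offset 12: leading byte 0xC9 = 11001001 → 2-byte char #5 = C9 B6.
Offset 14: leading byte 0xEB = 11101011 → 3-byte char #6 = EB A3 8F.
Offset 17: leading byte 0xEB = 11101011 → 3-byte char #7 = EB 85 82.
Offset 20: leading byte 0xF0 = 11110000 → 4-byte char #8 = F0 A9 82 B5.
Offset 24: leading byte 0xF0 = 11110000 → 4-byte char #9 = F0 9D 9D A6.
Offset 28: leading byte 0xEE = 11101110 → 3-byte char #10 = EE AB BD.
Leading byte 0xEE = 11101110 matches 1110xxxx → 3-byte sequence.
Byte 1: 0xEE = 11101110, payload 1110 (4 bits).
Byte 2: 0xAB = 10101011 (10xxxxxx ✓), payload 101011.
Byte 3: 0xBD = 10111101 (10xxxxxx ✓), payload 111101.
Concatenate: 1110101011111101 = 0xEAFD (16 bits → U+EAFD).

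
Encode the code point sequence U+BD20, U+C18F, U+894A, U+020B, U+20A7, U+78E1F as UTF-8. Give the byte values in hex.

EB B4 A0 EC 86 8F E8 A5 8A C8 8B E2 82 A7 F1 B8 B8 9F

U+BD20: 3-byte form → EB B4 A0.
U+C18F: 3-byte form → EC 86 8F.
U+894A: 3-byte form → E8 A5 8A.
U+020B: 2-byte form → C8 8B.
U+20A7: 3-byte form → E2 82 A7.
U+78E1F: 4-byte form → F1 B8 B8 9F.
Concatenated (18 bytes): EB B4 A0 EC 86 8F E8 A5 8A C8 8B E2 82 A7 F1 B8 B8 9F.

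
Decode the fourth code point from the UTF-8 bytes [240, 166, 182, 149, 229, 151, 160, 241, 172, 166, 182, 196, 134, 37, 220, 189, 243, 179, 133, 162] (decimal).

U+0106

Offset 0: leading byte 0xF0 = 11110000 → 4-byte char #1 = F0 A6 B6 95.
Offset 4: leading byte 0xE5 = 11100101 → 3-byte char #2 = E5 97 A0.
Offset 7: leading byte 0xF1 = 11110001 → 4-byte char #3 = F1 AC A6 B6.
Offset 11: leading byte 0xC4 = 11000100 → 2-byte char #4 = C4 86.
Leading byte 0xC4 = 11000100 matches 110xxxxx → 2-byte sequence.
Byte 1: 0xC4 = 11000100, payload 00100 (5 bits).
Byte 2: 0x86 = 10000110 (10xxxxxx ✓), payload 000110.
Concatenate: 00100000110 = 0x106 (11 bits → U+0106).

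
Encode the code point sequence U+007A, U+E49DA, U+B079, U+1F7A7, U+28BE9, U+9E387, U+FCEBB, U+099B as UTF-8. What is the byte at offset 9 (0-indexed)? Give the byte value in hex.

U+007A → 1-byte form 7A at offsets 0–0.
U+E49DA → 4-byte form F3 A4 A7 9A at offsets 1–4.
U+B079 → 3-byte form EB 81 B9 at offsets 5–7.
U+1F7A7 → 4-byte form F0 9F 9E A7 at offsets 8–11.
Offset 9 falls in char 4's range; it's byte 2 of F0 9F 9E A7 = 0x9F.

0x9F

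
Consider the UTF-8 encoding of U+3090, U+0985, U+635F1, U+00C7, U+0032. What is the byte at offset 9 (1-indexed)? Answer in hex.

0x97

1-indexed offset 9 is 0-indexed offset 8.
U+3090 → 3-byte form E3 82 90 at offsets 0–2.
U+0985 → 3-byte form E0 A6 85 at offsets 3–5.
U+635F1 → 4-byte form F1 A3 97 B1 at offsets 6–9.
Offset 8 falls in char 3's range; it's byte 3 of F1 A3 97 B1 = 0x97.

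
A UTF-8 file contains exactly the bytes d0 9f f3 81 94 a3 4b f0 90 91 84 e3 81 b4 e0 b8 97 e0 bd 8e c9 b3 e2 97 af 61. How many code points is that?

Byte at offset 0: 0xD0 = 11010000 → 2-byte char (#1). Advance 2.
Byte at offset 2: 0xF3 = 11110011 → 4-byte char (#2). Advance 4.
Byte at offset 6: 0x4B = 01001011 → 1-byte char (#3). Advance 1.
Byte at offset 7: 0xF0 = 11110000 → 4-byte char (#4). Advance 4.
Byte at offset 11: 0xE3 = 11100011 → 3-byte char (#5). Advance 3.
Byte at offset 14: 0xE0 = 11100000 → 3-byte char (#6). Advance 3.
Byte at offset 17: 0xE0 = 11100000 → 3-byte char (#7). Advance 3.
Byte at offset 20: 0xC9 = 11001001 → 2-byte char (#8). Advance 2.
Byte at offset 22: 0xE2 = 11100010 → 3-byte char (#9). Advance 3.
Byte at offset 25: 0x61 = 01100001 → 1-byte char (#10). Advance 1.
Reached end at offset 26 after 10 code points.

10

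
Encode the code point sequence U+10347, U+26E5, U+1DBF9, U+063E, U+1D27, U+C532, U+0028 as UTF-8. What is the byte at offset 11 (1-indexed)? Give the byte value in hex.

0xB9

1-indexed offset 11 is 0-indexed offset 10.
U+10347 → 4-byte form F0 90 8D 87 at offsets 0–3.
U+26E5 → 3-byte form E2 9B A5 at offsets 4–6.
U+1DBF9 → 4-byte form F0 9D AF B9 at offsets 7–10.
Offset 10 falls in char 3's range; it's byte 4 of F0 9D AF B9 = 0xB9.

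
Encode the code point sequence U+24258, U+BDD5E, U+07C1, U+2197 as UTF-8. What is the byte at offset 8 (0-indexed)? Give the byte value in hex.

U+24258 → 4-byte form F0 A4 89 98 at offsets 0–3.
U+BDD5E → 4-byte form F2 BD B5 9E at offsets 4–7.
U+07C1 → 2-byte form DF 81 at offsets 8–9.
Offset 8 falls in char 3's range; it's byte 1 of DF 81 = 0xDF.

0xDF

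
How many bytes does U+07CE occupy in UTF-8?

U+07CE = 0x7CE. UTF-8 uses 1 byte below 0x80, 2 below 0x800, 3 below 0x10000, 4 up to 0x10FFFF. 0x7CE is in U+0080–U+07FF → 2 bytes.

2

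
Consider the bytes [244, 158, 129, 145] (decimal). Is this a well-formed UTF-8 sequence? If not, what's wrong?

invalid (encodes a value above U+10FFFF)

Leading byte 0xF4 = 11110100 → 4-byte form.
Payload = 0x11E051, which exceeds U+10FFFF, the maximum Unicode code point. (Leading bytes F5–FF, or F4 followed by ≥ 0x90, are invalid.)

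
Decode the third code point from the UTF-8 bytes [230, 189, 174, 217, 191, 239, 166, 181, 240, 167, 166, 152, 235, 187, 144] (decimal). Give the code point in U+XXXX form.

Offset 0: leading byte 0xE6 = 11100110 → 3-byte char #1 = E6 BD AE.
Offset 3: leading byte 0xD9 = 11011001 → 2-byte char #2 = D9 BF.
Offset 5: leading byte 0xEF = 11101111 → 3-byte char #3 = EF A6 B5.
Leading byte 0xEF = 11101111 matches 1110xxxx → 3-byte sequence.
Byte 1: 0xEF = 11101111, payload 1111 (4 bits).
Byte 2: 0xA6 = 10100110 (10xxxxxx ✓), payload 100110.
Byte 3: 0xB5 = 10110101 (10xxxxxx ✓), payload 110101.
Concatenate: 1111100110110101 = 0xF9B5 (16 bits → U+F9B5).

U+F9B5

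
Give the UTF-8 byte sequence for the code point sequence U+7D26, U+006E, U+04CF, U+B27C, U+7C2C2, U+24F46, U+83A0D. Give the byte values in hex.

E7 B4 A6 6E D3 8F EB 89 BC F1 BC 8B 82 F0 A4 BD 86 F2 83 A8 8D

U+7D26: 3-byte form → E7 B4 A6.
U+006E: 1-byte form → 6E.
U+04CF: 2-byte form → D3 8F.
U+B27C: 3-byte form → EB 89 BC.
U+7C2C2: 4-byte form → F1 BC 8B 82.
U+24F46: 4-byte form → F0 A4 BD 86.
U+83A0D: 4-byte form → F2 83 A8 8D.
Concatenated (21 bytes): E7 B4 A6 6E D3 8F EB 89 BC F1 BC 8B 82 F0 A4 BD 86 F2 83 A8 8D.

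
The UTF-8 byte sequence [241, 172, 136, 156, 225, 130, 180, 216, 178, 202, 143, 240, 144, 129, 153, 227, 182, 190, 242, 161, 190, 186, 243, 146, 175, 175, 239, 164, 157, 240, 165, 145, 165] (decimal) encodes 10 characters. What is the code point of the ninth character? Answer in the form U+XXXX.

U+F91D

Offset 0: leading byte 0xF1 = 11110001 → 4-byte char #1 = F1 AC 88 9C.
Offset 4: leading byte 0xE1 = 11100001 → 3-byte char #2 = E1 82 B4.
Offset 7: leading byte 0xD8 = 11011000 → 2-byte char #3 = D8 B2.
Offset 9: leading byte 0xCA = 11001010 → 2-byte char #4 = CA 8F.
Offset 11: leading byte 0xF0 = 11110000 → 4-byte char #5 = F0 90 81 99.
Offset 15: leading byte 0xE3 = 11100011 → 3-byte char #6 = E3 B6 BE.
Offset 18: leading byte 0xF2 = 11110010 → 4-byte char #7 = F2 A1 BE BA.
Offset 22: leading byte 0xF3 = 11110011 → 4-byte char #8 = F3 92 AF AF.
Offset 26: leading byte 0xEF = 11101111 → 3-byte char #9 = EF A4 9D.
Leading byte 0xEF = 11101111 matches 1110xxxx → 3-byte sequence.
Byte 1: 0xEF = 11101111, payload 1111 (4 bits).
Byte 2: 0xA4 = 10100100 (10xxxxxx ✓), payload 100100.
Byte 3: 0x9D = 10011101 (10xxxxxx ✓), payload 011101.
Concatenate: 1111100100011101 = 0xF91D (16 bits → U+F91D).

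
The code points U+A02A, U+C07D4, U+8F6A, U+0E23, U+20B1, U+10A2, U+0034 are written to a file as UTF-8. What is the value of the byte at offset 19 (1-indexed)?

1-indexed offset 19 is 0-indexed offset 18.
U+A02A → 3-byte form EA 80 AA at offsets 0–2.
U+C07D4 → 4-byte form F3 80 9F 94 at offsets 3–6.
U+8F6A → 3-byte form E8 BD AA at offsets 7–9.
U+0E23 → 3-byte form E0 B8 A3 at offsets 10–12.
U+20B1 → 3-byte form E2 82 B1 at offsets 13–15.
U+10A2 → 3-byte form E1 82 A2 at offsets 16–18.
Offset 18 falls in char 6's range; it's byte 3 of E1 82 A2 = 0xA2.

0xA2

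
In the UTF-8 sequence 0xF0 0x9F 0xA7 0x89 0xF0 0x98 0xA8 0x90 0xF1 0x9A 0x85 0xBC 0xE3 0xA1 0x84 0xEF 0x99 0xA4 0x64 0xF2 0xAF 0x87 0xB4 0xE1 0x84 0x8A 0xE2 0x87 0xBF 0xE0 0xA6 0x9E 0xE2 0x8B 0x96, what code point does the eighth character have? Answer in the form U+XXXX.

U+110A

Offset 0: leading byte 0xF0 = 11110000 → 4-byte char #1 = F0 9F A7 89.
Offset 4: leading byte 0xF0 = 11110000 → 4-byte char #2 = F0 98 A8 90.
Offset 8: leading byte 0xF1 = 11110001 → 4-byte char #3 = F1 9A 85 BC.
Offset 12: leading byte 0xE3 = 11100011 → 3-byte char #4 = E3 A1 84.
Offset 15: leading byte 0xEF = 11101111 → 3-byte char #5 = EF 99 A4.
Offset 18: leading byte 0x64 = 01100100 → 1-byte char #6 = 64.
Offset 19: leading byte 0xF2 = 11110010 → 4-byte char #7 = F2 AF 87 B4.
Offset 23: leading byte 0xE1 = 11100001 → 3-byte char #8 = E1 84 8A.
Leading byte 0xE1 = 11100001 matches 1110xxxx → 3-byte sequence.
Byte 1: 0xE1 = 11100001, payload 0001 (4 bits).
Byte 2: 0x84 = 10000100 (10xxxxxx ✓), payload 000100.
Byte 3: 0x8A = 10001010 (10xxxxxx ✓), payload 001010.
Concatenate: 0001000100001010 = 0x110A (16 bits → U+110A).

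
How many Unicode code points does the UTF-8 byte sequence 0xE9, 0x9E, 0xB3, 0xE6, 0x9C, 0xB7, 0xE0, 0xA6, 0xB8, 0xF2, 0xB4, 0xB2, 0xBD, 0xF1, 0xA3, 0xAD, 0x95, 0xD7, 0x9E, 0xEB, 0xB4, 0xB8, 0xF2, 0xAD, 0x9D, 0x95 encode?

Byte at offset 0: 0xE9 = 11101001 → 3-byte char (#1). Advance 3.
Byte at offset 3: 0xE6 = 11100110 → 3-byte char (#2). Advance 3.
Byte at offset 6: 0xE0 = 11100000 → 3-byte char (#3). Advance 3.
Byte at offset 9: 0xF2 = 11110010 → 4-byte char (#4). Advance 4.
Byte at offset 13: 0xF1 = 11110001 → 4-byte char (#5). Advance 4.
Byte at offset 17: 0xD7 = 11010111 → 2-byte char (#6). Advance 2.
Byte at offset 19: 0xEB = 11101011 → 3-byte char (#7). Advance 3.
Byte at offset 22: 0xF2 = 11110010 → 4-byte char (#8). Advance 4.
Reached end at offset 26 after 8 code points.

8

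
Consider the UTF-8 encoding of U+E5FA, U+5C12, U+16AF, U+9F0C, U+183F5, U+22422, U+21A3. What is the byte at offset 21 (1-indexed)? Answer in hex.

1-indexed offset 21 is 0-indexed offset 20.
U+E5FA → 3-byte form EE 97 BA at offsets 0–2.
U+5C12 → 3-byte form E5 B0 92 at offsets 3–5.
U+16AF → 3-byte form E1 9A AF at offsets 6–8.
U+9F0C → 3-byte form E9 BC 8C at offsets 9–11.
U+183F5 → 4-byte form F0 98 8F B5 at offsets 12–15.
U+22422 → 4-byte form F0 A2 90 A2 at offsets 16–19.
U+21A3 → 3-byte form E2 86 A3 at offsets 20–22.
Offset 20 falls in char 7's range; it's byte 1 of E2 86 A3 = 0xE2.

0xE2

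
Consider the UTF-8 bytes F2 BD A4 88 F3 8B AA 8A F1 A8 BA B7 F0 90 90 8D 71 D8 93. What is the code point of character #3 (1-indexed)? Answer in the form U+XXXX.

Offset 0: leading byte 0xF2 = 11110010 → 4-byte char #1 = F2 BD A4 88.
Offset 4: leading byte 0xF3 = 11110011 → 4-byte char #2 = F3 8B AA 8A.
Offset 8: leading byte 0xF1 = 11110001 → 4-byte char #3 = F1 A8 BA B7.
Leading byte 0xF1 = 11110001 matches 11110xxx → 4-byte sequence.
Byte 1: 0xF1 = 11110001, payload 001 (3 bits).
Byte 2: 0xA8 = 10101000 (10xxxxxx ✓), payload 101000.
Byte 3: 0xBA = 10111010 (10xxxxxx ✓), payload 111010.
Byte 4: 0xB7 = 10110111 (10xxxxxx ✓), payload 110111.
Concatenate: 001101000111010110111 = 0x68EB7 (21 bits → U+68EB7).

U+68EB7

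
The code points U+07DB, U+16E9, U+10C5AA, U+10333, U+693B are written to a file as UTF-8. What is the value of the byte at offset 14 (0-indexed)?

U+07DB → 2-byte form DF 9B at offsets 0–1.
U+16E9 → 3-byte form E1 9B A9 at offsets 2–4.
U+10C5AA → 4-byte form F4 8C 96 AA at offsets 5–8.
U+10333 → 4-byte form F0 90 8C B3 at offsets 9–12.
U+693B → 3-byte form E6 A4 BB at offsets 13–15.
Offset 14 falls in char 5's range; it's byte 2 of E6 A4 BB = 0xA4.

0xA4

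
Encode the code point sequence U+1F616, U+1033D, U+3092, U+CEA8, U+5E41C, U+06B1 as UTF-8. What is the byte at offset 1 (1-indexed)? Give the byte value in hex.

1-indexed offset 1 is 0-indexed offset 0.
U+1F616 → 4-byte form F0 9F 98 96 at offsets 0–3.
Offset 0 falls in char 1's range; it's byte 1 of F0 9F 98 96 = 0xF0.

0xF0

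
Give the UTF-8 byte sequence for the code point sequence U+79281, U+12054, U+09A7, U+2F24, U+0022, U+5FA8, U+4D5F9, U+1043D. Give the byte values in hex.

U+79281: 4-byte form → F1 B9 8A 81.
U+12054: 4-byte form → F0 92 81 94.
U+09A7: 3-byte form → E0 A6 A7.
U+2F24: 3-byte form → E2 BC A4.
U+0022: 1-byte form → 22.
U+5FA8: 3-byte form → E5 BE A8.
U+4D5F9: 4-byte form → F1 8D 97 B9.
U+1043D: 4-byte form → F0 90 90 BD.
Concatenated (26 bytes): F1 B9 8A 81 F0 92 81 94 E0 A6 A7 E2 BC A4 22 E5 BE A8 F1 8D 97 B9 F0 90 90 BD.

F1 B9 8A 81 F0 92 81 94 E0 A6 A7 E2 BC A4 22 E5 BE A8 F1 8D 97 B9 F0 90 90 BD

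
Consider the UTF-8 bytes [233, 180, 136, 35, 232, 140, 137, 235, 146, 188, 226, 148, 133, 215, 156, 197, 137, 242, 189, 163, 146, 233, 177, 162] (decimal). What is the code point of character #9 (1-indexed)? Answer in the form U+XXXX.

U+9C62

Offset 0: leading byte 0xE9 = 11101001 → 3-byte char #1 = E9 B4 88.
Offset 3: leading byte 0x23 = 00100011 → 1-byte char #2 = 23.
Offset 4: leading byte 0xE8 = 11101000 → 3-byte char #3 = E8 8C 89.
Offset 7: leading byte 0xEB = 11101011 → 3-byte char #4 = EB 92 BC.
Offset 10: leading byte 0xE2 = 11100010 → 3-byte char #5 = E2 94 85.
Offset 13: leading byte 0xD7 = 11010111 → 2-byte char #6 = D7 9C.
Offset 15: leading byte 0xC5 = 11000101 → 2-byte char #7 = C5 89.
Offset 17: leading byte 0xF2 = 11110010 → 4-byte char #8 = F2 BD A3 92.
Offset 21: leading byte 0xE9 = 11101001 → 3-byte char #9 = E9 B1 A2.
Leading byte 0xE9 = 11101001 matches 1110xxxx → 3-byte sequence.
Byte 1: 0xE9 = 11101001, payload 1001 (4 bits).
Byte 2: 0xB1 = 10110001 (10xxxxxx ✓), payload 110001.
Byte 3: 0xA2 = 10100010 (10xxxxxx ✓), payload 100010.
Concatenate: 1001110001100010 = 0x9C62 (16 bits → U+9C62).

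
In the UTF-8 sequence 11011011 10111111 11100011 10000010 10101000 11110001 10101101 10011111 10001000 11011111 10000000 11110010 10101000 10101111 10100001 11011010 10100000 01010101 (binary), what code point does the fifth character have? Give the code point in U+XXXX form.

U+A8BE1

Offset 0: leading byte 0xDB = 11011011 → 2-byte char #1 = DB BF.
Offset 2: leading byte 0xE3 = 11100011 → 3-byte char #2 = E3 82 A8.
Offset 5: leading byte 0xF1 = 11110001 → 4-byte char #3 = F1 AD 9F 88.
Offset 9: leading byte 0xDF = 11011111 → 2-byte char #4 = DF 80.
Offset 11: leading byte 0xF2 = 11110010 → 4-byte char #5 = F2 A8 AF A1.
Leading byte 0xF2 = 11110010 matches 11110xxx → 4-byte sequence.
Byte 1: 0xF2 = 11110010, payload 010 (3 bits).
Byte 2: 0xA8 = 10101000 (10xxxxxx ✓), payload 101000.
Byte 3: 0xAF = 10101111 (10xxxxxx ✓), payload 101111.
Byte 4: 0xA1 = 10100001 (10xxxxxx ✓), payload 100001.
Concatenate: 010101000101111100001 = 0xA8BE1 (21 bits → U+A8BE1).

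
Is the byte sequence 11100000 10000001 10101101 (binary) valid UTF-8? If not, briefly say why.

invalid (overlong encoding)

Leading byte 0xE0 = 11100000 → 3-byte form.
Continuation bytes all match 10xxxxxx. Payload decodes to 0x6D.
But 0x6D < 0x800, the minimum for a 3-byte sequence — this is an overlong encoding.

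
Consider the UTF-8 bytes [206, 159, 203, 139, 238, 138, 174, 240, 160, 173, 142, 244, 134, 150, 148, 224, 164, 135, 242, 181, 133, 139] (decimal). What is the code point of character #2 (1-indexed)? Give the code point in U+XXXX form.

Offset 0: leading byte 0xCE = 11001110 → 2-byte char #1 = CE 9F.
Offset 2: leading byte 0xCB = 11001011 → 2-byte char #2 = CB 8B.
Leading byte 0xCB = 11001011 matches 110xxxxx → 2-byte sequence.
Byte 1: 0xCB = 11001011, payload 01011 (5 bits).
Byte 2: 0x8B = 10001011 (10xxxxxx ✓), payload 001011.
Concatenate: 01011001011 = 0x2CB (11 bits → U+02CB).

U+02CB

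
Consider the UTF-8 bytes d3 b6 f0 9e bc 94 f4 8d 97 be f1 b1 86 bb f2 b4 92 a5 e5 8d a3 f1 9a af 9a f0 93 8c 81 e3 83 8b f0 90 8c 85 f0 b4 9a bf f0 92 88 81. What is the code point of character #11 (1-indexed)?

U+346BF

Offset 0: leading byte 0xD3 = 11010011 → 2-byte char #1 = D3 B6.
Offset 2: leading byte 0xF0 = 11110000 → 4-byte char #2 = F0 9E BC 94.
Offset 6: leading byte 0xF4 = 11110100 → 4-byte char #3 = F4 8D 97 BE.
Offset 10: leading byte 0xF1 = 11110001 → 4-byte char #4 = F1 B1 86 BB.
Offset 14: leading byte 0xF2 = 11110010 → 4-byte char #5 = F2 B4 92 A5.
Offset 18: leading byte 0xE5 = 11100101 → 3-byte char #6 = E5 8D A3.
Offset 21: leading byte 0xF1 = 11110001 → 4-byte char #7 = F1 9A AF 9A.
Offset 25: leading byte 0xF0 = 11110000 → 4-byte char #8 = F0 93 8C 81.
Offset 29: leading byte 0xE3 = 11100011 → 3-byte char #9 = E3 83 8B.
Offset 32: leading byte 0xF0 = 11110000 → 4-byte char #10 = F0 90 8C 85.
Offset 36: leading byte 0xF0 = 11110000 → 4-byte char #11 = F0 B4 9A BF.
Leading byte 0xF0 = 11110000 matches 11110xxx → 4-byte sequence.
Byte 1: 0xF0 = 11110000, payload 000 (3 bits).
Byte 2: 0xB4 = 10110100 (10xxxxxx ✓), payload 110100.
Byte 3: 0x9A = 10011010 (10xxxxxx ✓), payload 011010.
Byte 4: 0xBF = 10111111 (10xxxxxx ✓), payload 111111.
Concatenate: 000110100011010111111 = 0x346BF (21 bits → U+346BF).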